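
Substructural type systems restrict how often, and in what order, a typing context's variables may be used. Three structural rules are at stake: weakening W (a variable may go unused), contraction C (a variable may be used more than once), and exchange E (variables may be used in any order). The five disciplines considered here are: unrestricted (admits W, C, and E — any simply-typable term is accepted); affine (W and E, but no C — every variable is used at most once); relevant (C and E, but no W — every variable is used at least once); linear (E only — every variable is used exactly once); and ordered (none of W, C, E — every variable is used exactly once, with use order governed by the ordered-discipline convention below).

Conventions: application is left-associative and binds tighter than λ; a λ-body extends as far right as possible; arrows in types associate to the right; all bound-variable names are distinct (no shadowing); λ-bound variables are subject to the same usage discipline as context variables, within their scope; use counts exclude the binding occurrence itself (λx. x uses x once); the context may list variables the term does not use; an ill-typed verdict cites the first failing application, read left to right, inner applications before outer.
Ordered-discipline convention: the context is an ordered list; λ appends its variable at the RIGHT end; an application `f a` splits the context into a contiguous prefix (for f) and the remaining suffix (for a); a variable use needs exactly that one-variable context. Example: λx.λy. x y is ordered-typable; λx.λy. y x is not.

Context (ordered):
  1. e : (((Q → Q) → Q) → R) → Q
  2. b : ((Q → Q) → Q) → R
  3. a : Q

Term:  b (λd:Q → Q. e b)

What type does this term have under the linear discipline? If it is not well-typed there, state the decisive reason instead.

not well-typed under linear — needs contraction — b ×2; unused: a, d — weakening required
usage: e ×1, b ×2, a ×0, d (bound) ×0
uses in reading order: b, e, b
typing: the term checks, with type R
per-discipline verdicts: ordered ✗, linear ✗, affine ✗, relevant ✗, unrestricted ✓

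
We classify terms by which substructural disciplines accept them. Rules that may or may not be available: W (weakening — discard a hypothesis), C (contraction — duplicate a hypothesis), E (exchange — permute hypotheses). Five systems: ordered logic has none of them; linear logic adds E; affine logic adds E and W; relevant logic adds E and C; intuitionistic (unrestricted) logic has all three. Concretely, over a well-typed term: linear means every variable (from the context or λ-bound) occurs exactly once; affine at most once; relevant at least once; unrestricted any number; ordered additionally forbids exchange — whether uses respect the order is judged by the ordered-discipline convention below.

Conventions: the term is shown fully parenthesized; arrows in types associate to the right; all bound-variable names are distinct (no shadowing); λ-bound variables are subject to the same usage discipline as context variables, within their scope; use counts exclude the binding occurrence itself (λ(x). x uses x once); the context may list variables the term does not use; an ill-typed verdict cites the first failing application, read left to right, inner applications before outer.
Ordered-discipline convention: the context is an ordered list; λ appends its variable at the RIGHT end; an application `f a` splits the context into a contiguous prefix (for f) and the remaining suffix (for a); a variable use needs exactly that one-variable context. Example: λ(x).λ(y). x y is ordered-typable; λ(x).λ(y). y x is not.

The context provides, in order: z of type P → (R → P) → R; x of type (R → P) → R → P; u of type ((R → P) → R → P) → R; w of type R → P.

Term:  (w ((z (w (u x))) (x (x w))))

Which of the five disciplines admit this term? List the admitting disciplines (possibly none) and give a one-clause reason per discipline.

admitted by: relevant, unrestricted
usage: z: 1×, x: 3×, u: 1×, w: 3×
use order (left to right): w, z, w, u, x, x, x, w
typing: well-typed — term : P
ordered: ✗ — uses contraction: x ×3, w ×3
linear: ✗ — uses contraction: x ×3, w ×3
affine: ✗ — uses contraction: x ×3, w ×3
relevant: ✓ — at least one use each (z, x, u, w)
unrestricted: ✓ — well-typed at P; no restrictions here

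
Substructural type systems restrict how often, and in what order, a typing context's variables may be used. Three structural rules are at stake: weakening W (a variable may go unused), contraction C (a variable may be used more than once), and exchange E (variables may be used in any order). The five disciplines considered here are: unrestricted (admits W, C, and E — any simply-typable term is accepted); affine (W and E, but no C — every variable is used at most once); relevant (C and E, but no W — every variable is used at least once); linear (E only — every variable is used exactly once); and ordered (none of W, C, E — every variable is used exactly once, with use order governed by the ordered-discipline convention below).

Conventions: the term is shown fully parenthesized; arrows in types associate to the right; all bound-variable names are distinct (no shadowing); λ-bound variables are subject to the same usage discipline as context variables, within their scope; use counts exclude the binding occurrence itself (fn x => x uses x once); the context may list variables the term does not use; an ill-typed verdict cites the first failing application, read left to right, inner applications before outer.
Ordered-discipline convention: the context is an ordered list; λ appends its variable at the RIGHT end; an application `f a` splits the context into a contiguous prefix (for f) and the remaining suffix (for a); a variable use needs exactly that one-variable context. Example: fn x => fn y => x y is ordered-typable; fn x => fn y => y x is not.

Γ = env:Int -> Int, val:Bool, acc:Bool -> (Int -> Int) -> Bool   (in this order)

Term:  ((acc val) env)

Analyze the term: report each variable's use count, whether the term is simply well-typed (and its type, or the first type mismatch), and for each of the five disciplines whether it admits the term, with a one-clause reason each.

use counts: env ×1, val ×1, acc ×1
left-to-right use order: acc, val, env
typing: well-typed at Bool
ordered: ✗, use order acc, val, env needs exchange
linear: ✓, exactly-once usage across env, val, acc
affine: ✓, at most one use each (env, val, acc)
relevant: ✓, every one of env, val, acc appears
unrestricted: ✓, typability at Bool is all that's needed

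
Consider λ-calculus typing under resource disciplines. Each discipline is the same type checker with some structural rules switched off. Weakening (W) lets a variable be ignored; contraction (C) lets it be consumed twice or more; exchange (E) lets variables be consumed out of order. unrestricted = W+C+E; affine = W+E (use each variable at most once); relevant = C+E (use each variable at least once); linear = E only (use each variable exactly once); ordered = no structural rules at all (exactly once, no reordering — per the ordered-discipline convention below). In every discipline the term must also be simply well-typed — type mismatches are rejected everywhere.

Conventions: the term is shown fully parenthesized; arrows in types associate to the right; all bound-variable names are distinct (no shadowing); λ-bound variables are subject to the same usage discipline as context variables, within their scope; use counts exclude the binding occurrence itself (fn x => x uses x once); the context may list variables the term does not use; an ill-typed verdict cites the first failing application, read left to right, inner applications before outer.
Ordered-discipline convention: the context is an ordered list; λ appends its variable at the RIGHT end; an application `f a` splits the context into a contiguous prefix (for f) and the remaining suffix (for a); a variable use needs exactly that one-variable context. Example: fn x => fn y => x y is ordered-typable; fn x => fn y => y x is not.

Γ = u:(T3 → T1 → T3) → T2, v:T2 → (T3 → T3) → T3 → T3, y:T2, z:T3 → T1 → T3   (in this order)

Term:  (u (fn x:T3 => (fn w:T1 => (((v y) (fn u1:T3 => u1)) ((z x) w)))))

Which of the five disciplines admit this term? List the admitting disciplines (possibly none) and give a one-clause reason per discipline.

accepted by: ordered, linear, affine, relevant, unrestricted
counts: u: 1; v: 1; y: 1; z: 1; x [bound]: 1; w [bound]: 1; u1 [bound]: 1
order of uses: u, v, y, u1, z, x, w
typing: ✓ — T2
ordered: ✓ — u, v, y, z, x, w, u1 once each; derivable with no W/C/E
linear: ✓ — single use per variable (u, v, y, z, x, w, u1)
affine: ✓ — u, v, y, z, x, w, u1: no repeats, contraction unneeded
relevant: ✓ — at least one use each (u, v, y, z, x, w, u1)
unrestricted: ✓ — typability at T2 is all that's needed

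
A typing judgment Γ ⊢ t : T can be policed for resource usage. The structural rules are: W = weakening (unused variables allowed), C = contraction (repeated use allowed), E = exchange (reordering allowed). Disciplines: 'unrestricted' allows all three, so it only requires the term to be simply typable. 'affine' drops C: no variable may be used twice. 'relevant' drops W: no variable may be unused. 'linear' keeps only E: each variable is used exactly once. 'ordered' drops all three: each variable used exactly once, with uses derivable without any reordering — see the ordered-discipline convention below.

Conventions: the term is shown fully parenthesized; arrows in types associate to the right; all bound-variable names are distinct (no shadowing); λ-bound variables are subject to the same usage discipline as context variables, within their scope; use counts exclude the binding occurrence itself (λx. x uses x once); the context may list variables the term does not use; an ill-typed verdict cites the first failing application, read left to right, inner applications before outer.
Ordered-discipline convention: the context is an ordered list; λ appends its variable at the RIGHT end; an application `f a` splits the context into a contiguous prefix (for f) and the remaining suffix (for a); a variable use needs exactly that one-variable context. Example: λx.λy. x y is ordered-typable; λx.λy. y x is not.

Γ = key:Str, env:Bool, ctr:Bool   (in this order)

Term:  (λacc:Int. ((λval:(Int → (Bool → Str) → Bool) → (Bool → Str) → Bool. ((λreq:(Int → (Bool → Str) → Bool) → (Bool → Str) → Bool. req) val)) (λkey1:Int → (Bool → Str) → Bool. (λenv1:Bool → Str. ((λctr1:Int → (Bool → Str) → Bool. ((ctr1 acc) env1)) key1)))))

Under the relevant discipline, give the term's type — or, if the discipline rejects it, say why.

not well-typed under relevant — key, env, ctr left unused
counts: key=0, env=0, ctr=0, acc [bound]=1, val [bound]=1, req [bound]=1, key1 [bound]=1, env1 [bound]=1, ctr1 [bound]=1
uses in reading order: req, val, ctr1, acc, env1, key1
typing: well-typed at Int → (Int → (Bool → Str) → Bool) → (Bool → Str) → Bool
across the five disciplines: ordered ✗, linear ✗, affine ✓, relevant ✗, unrestricted ✓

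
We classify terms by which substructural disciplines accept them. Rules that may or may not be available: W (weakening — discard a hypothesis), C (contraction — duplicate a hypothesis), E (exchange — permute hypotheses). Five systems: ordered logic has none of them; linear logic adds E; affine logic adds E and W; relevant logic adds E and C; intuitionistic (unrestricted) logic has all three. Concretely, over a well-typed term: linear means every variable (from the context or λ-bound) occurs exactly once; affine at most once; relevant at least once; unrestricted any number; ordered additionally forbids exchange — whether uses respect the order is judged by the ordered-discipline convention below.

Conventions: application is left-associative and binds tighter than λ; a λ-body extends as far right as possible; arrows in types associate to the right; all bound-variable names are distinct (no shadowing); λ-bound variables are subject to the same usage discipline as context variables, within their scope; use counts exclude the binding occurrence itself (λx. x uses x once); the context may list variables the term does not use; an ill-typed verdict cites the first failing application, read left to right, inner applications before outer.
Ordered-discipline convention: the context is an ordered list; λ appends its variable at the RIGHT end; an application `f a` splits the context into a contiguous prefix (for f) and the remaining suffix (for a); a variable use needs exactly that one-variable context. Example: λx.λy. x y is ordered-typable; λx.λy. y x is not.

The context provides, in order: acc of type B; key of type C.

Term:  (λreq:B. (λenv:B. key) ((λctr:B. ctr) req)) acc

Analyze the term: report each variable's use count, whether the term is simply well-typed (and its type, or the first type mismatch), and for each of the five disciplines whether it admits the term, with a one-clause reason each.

variable uses: acc ×1, key ×1, req (λ-bound) ×1, env (λ-bound) ×0, ctr (λ-bound) ×1
order of uses: key, ctr, req, acc
typing: ✓ — C
ordered: ✗, needs weakening: env unused
linear: ✗, needs weakening: env unused
affine: ✓, none of acc, key, req, env, ctr used more than once
relevant: ✗, needs weakening: env unused
unrestricted: ✓, simply typable at C; W, C, E all held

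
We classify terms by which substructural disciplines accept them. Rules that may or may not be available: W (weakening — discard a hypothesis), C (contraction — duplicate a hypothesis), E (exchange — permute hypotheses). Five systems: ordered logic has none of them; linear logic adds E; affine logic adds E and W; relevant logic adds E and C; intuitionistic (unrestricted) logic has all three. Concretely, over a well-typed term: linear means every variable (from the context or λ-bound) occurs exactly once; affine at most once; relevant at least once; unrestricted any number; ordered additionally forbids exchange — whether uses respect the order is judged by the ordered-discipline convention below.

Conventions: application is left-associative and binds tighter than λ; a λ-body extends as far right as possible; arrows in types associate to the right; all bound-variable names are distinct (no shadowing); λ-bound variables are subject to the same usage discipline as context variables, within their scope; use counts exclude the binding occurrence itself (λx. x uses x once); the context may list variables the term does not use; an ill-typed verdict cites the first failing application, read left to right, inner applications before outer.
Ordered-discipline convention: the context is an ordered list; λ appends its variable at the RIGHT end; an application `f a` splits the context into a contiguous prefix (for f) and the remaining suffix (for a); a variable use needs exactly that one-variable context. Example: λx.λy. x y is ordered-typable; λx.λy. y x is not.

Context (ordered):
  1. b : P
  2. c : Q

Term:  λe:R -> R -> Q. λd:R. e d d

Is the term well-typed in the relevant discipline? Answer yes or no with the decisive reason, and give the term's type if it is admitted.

no — unused: b, c — weakening required
variable uses: b ×0, c ×0, e (λ-bound) ×1, d (λ-bound) ×2
uses in reading order: e, d, d
typing: the term checks, with type (R -> R -> Q) -> R -> Q
all disciplines: ordered ✗ · linear ✗ · affine ✗ · relevant ✗ · unrestricted ✓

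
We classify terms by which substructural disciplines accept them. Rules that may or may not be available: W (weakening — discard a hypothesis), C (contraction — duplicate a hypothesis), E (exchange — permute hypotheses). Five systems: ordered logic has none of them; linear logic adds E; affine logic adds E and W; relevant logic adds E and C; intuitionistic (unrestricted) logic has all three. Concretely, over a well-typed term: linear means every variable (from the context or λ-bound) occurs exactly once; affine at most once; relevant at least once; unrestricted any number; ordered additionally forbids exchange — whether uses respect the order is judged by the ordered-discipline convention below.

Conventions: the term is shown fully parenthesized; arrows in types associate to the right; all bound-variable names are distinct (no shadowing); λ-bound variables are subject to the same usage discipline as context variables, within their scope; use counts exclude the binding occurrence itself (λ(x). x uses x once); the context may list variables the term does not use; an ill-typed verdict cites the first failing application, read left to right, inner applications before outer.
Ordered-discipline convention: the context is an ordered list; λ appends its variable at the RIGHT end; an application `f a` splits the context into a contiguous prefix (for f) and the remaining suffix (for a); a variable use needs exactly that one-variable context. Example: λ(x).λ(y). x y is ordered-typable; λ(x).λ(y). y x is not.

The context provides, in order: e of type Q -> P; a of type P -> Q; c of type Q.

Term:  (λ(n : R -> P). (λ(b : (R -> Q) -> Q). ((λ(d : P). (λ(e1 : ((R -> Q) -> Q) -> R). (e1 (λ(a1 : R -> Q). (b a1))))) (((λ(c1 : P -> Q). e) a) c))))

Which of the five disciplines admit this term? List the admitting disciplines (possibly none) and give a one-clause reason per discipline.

admitted by: affine, unrestricted
counts: e ×1; a ×1; c ×1; n (bound) ×0; b (bound) ×1; d (bound) ×0; e1 (bound) ×1; a1 (bound) ×1; c1 (bound) ×0
order of uses: e1, b, a1, e, a, c
typing: well-typed — term : (R -> P) -> ((R -> Q) -> Q) -> (((R -> Q) -> Q) -> R) -> R
ordered: ✗ — n, d, c1 never used (weakening)
linear: ✗ — n, d, c1 never used (weakening)
affine: ✓ — no duplicate uses among e, a, c, n, b, d, e1, a1, c1
relevant: ✗ — n, d, c1 never used (weakening)
unrestricted: ✓ — type-checks ((R -> P) -> ((R -> Q) -> Q) -> (((R -> Q) -> Q) -> R) -> R) and nothing is barred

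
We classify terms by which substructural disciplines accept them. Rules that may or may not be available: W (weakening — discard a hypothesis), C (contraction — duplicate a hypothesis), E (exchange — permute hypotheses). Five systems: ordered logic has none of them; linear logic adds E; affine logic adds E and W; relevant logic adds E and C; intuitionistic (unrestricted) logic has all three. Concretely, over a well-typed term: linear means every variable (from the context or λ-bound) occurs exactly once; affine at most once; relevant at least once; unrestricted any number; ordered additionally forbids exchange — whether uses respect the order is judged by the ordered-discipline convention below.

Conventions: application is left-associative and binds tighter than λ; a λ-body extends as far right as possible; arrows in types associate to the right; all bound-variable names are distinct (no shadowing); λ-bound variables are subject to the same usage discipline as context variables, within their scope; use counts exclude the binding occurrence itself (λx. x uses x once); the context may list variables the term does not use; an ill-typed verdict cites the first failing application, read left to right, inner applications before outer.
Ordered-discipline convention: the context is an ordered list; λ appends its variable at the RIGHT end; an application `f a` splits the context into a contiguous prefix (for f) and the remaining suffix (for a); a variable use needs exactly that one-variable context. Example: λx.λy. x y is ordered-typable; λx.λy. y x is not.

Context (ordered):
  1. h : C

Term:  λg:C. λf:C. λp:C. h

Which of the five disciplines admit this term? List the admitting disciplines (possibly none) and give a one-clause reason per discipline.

admitting disciplines: affine, unrestricted
counts: h=1; g (λ-bound)=0; f (λ-bound)=0; p (λ-bound)=0
order of uses: h
typing: well-typed at C → C → C → C
ordered ✗ (unused: g, f, p — weakening required)
linear ✗ (unused: g, f, p — weakening required)
affine ✓ (no duplicate uses among h, g, f, p)
relevant ✗ (unused: g, f, p — weakening required)
unrestricted ✓ (type-checks (C → C → C → C) and nothing is barred)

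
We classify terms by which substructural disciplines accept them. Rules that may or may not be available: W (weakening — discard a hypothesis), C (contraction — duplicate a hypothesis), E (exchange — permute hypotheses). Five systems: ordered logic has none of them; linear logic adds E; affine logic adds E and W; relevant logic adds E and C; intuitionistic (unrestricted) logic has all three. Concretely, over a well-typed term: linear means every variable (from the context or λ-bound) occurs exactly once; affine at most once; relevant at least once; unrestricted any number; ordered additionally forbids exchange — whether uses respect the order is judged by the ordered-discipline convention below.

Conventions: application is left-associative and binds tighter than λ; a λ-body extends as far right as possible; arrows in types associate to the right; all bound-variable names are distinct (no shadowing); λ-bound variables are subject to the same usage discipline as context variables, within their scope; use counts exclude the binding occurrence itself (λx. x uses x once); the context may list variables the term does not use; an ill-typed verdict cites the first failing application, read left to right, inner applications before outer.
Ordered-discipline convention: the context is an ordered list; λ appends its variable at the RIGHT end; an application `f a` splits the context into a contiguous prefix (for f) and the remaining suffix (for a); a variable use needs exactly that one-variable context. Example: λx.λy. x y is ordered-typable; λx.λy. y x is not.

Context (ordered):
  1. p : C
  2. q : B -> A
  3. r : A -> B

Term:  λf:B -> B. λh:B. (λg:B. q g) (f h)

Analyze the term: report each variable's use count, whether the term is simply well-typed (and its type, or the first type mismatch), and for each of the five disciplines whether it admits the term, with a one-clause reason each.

variable uses: p=0; q=1; r=0; f (bound)=1; h (bound)=1; g (bound)=1
order of uses: q, g, f, h
typing: well-typed at (B -> B) -> B -> A
ordered: ✗ — p, r left unused
linear: ✗ — p, r left unused
affine: ✓ — at most one use each (p, q, r, f, h, g)
relevant: ✗ — p, r left unused
unrestricted: ✓ — typability at (B -> B) -> B -> A is all that's needed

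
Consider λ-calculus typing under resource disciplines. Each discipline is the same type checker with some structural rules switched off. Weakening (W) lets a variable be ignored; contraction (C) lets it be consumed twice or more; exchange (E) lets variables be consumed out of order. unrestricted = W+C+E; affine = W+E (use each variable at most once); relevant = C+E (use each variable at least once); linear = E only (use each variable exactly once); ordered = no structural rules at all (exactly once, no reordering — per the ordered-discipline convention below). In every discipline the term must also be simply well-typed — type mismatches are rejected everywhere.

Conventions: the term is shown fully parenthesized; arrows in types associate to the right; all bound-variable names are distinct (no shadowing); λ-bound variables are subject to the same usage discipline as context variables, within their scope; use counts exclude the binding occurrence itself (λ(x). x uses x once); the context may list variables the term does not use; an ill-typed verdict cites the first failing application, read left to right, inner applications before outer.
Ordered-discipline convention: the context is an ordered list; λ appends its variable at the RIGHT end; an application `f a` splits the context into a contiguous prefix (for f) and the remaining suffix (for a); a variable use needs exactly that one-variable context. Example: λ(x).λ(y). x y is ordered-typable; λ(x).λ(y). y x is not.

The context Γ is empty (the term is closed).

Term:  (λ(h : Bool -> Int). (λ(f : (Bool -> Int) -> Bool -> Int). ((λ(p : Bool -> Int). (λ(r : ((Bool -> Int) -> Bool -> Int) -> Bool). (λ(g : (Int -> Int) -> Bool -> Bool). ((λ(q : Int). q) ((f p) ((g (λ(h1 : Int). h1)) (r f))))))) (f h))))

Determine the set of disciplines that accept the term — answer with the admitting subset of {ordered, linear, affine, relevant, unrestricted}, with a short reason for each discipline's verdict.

accepted by: relevant, unrestricted
use counts: h (λ-bound) ×1, f (λ-bound) ×3, p (λ-bound) ×1, r (λ-bound) ×1, g (λ-bound) ×1, q (λ-bound) ×1, h1 (λ-bound) ×1
uses in reading order: q, f, p, g, h1, r, f, f, h
typing: ✓ — (Bool -> Int) -> ((Bool -> Int) -> Bool -> Int) -> (((Bool -> Int) -> Bool -> Int) -> Bool) -> ((Int -> Int) -> Bool -> Bool) -> Int
ordered ✗ (uses contraction: f ×3)
linear ✗ (uses contraction: f ×3)
affine ✗ (uses contraction: f ×3)
relevant ✓ (h, f, p, r, g, q, h1: all used, weakening unneeded)
unrestricted ✓ (simply typable at (Bool -> Int) -> ((Bool -> Int) -> Bool -> Int) -> (((Bool -> Int) -> Bool -> Int) -> Bool) -> ((Int -> Int) -> Bool -> Bool) -> Int; W, C, E all held)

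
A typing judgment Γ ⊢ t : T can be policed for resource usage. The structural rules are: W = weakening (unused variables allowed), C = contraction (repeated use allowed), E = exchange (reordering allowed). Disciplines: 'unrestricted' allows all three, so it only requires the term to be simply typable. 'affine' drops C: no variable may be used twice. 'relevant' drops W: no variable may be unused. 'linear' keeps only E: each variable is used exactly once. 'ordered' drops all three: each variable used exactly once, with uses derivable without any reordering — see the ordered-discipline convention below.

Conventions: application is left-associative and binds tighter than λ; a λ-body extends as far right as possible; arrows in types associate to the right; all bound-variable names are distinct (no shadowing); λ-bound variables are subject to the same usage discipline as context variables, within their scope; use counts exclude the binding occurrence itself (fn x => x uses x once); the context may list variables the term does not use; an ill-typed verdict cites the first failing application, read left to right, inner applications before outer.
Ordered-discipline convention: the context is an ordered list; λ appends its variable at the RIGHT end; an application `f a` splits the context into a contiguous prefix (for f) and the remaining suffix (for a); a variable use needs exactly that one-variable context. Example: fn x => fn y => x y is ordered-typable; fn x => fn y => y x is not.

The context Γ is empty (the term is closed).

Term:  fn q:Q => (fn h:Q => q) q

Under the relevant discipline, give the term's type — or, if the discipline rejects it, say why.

not well-typed under relevant — unused: h — weakening required
counts: q (λ-bound)=2; h (λ-bound)=0
uses in reading order: q, q
typing: well-typed at Q → Q
across the five disciplines: ordered ✗ · linear ✗ · affine ✗ · relevant ✗ · unrestricted ✓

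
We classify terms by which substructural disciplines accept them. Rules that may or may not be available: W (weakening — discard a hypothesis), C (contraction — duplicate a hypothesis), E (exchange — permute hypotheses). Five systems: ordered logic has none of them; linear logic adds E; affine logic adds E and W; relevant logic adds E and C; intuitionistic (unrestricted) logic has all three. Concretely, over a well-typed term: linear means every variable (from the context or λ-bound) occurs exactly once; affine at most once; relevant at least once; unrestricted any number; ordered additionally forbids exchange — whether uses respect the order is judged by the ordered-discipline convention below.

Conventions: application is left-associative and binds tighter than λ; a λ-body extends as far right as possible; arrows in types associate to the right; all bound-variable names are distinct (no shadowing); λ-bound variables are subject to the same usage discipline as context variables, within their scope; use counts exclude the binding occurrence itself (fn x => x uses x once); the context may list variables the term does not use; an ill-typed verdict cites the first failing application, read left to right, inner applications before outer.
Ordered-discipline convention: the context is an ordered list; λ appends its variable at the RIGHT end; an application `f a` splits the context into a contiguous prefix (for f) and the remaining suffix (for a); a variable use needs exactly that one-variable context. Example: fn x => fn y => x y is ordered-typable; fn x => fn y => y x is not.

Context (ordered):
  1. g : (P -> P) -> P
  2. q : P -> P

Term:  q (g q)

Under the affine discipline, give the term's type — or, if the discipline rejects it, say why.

not well-typed under affine — needs contraction — q ×2
variable uses: g ×1, q ×2
use order (left to right): q, g, q
typing: well-typed — term : P
across the five disciplines: ordered ✗ | linear ✗ | affine ✗ | relevant ✓ | unrestricted ✓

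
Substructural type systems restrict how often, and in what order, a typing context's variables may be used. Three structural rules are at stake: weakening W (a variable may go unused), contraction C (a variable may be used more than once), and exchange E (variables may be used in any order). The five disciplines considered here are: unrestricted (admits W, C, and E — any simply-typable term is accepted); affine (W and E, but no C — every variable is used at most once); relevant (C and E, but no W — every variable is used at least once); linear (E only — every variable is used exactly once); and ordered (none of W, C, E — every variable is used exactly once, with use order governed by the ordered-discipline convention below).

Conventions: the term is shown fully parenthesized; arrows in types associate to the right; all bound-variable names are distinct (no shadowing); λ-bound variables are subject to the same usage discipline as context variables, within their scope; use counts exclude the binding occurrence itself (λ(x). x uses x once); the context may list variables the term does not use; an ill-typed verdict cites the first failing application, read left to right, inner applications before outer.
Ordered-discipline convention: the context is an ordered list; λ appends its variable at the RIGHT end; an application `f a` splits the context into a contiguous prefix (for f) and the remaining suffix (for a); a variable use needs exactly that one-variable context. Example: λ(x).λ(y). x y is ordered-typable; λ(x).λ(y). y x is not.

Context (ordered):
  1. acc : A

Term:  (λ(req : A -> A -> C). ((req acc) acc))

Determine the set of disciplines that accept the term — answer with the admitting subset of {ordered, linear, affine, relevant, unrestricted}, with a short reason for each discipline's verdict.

admitted in: relevant, unrestricted
use counts: acc ×2; req (bound) ×1
left-to-right use order: req, acc, acc
typing: ✓ — (A -> A -> C) -> C
ordered: ✗ — uses contraction: acc ×2
linear: ✗ — uses contraction: acc ×2
affine: ✗ — uses contraction: acc ×2
relevant: ✓ — acc, req: all used, weakening unneeded
unrestricted: ✓ — typability at (A -> A -> C) -> C is all that's needed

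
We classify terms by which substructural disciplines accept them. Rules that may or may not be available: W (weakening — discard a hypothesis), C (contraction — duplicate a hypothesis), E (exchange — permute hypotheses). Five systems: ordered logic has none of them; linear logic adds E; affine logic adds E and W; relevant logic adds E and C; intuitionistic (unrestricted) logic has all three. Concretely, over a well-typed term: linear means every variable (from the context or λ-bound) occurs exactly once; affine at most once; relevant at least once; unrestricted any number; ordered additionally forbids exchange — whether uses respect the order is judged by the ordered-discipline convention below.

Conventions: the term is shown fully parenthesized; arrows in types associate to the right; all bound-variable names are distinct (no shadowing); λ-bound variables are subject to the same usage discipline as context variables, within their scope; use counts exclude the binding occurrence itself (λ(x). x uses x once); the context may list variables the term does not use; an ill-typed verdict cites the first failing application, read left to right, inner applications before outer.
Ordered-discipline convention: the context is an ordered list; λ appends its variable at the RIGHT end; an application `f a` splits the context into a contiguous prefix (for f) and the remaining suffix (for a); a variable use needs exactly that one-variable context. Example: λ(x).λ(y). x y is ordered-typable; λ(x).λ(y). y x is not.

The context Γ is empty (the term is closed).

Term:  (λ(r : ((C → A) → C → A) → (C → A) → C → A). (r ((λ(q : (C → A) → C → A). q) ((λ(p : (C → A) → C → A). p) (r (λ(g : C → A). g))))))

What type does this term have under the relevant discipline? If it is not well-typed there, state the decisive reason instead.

term : (((C → A) → C → A) → (C → A) → C → A) → (C → A) → C → A
usage: r (bound) ×2; q (bound) ×1; p (bound) ×1; g (bound) ×1
order of uses: r, q, p, r, g
typing: well-typed — term : (((C → A) → C → A) → (C → A) → C → A) → (C → A) → C → A
across the five disciplines: ordered ✗ | linear ✗ | affine ✗ | relevant ✓ | unrestricted ✓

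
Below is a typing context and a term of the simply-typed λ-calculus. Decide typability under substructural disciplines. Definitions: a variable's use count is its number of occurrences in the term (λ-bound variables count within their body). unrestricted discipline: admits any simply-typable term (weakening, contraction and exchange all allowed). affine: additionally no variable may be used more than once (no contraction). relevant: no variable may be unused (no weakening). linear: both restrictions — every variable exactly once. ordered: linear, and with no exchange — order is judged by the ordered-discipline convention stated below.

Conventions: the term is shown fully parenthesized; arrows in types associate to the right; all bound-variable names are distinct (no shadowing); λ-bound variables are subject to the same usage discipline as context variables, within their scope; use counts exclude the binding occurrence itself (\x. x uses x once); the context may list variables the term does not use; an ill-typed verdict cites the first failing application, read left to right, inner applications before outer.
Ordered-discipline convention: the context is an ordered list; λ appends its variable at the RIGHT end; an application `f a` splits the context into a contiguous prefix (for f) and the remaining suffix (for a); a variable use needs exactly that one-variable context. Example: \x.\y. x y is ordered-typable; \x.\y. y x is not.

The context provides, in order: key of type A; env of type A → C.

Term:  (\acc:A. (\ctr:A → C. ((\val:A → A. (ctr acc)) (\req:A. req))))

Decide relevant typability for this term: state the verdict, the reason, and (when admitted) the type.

no — key, env, val left unused
counts: key=0; env=0; acc (bound)=1; ctr (bound)=1; val (bound)=0; req (bound)=1
order of uses: ctr, acc, req
typing: ✓ — A → (A → C) → C
per-discipline verdicts: ordered ✗ · linear ✗ · affine ✓ · relevant ✗ · unrestricted ✓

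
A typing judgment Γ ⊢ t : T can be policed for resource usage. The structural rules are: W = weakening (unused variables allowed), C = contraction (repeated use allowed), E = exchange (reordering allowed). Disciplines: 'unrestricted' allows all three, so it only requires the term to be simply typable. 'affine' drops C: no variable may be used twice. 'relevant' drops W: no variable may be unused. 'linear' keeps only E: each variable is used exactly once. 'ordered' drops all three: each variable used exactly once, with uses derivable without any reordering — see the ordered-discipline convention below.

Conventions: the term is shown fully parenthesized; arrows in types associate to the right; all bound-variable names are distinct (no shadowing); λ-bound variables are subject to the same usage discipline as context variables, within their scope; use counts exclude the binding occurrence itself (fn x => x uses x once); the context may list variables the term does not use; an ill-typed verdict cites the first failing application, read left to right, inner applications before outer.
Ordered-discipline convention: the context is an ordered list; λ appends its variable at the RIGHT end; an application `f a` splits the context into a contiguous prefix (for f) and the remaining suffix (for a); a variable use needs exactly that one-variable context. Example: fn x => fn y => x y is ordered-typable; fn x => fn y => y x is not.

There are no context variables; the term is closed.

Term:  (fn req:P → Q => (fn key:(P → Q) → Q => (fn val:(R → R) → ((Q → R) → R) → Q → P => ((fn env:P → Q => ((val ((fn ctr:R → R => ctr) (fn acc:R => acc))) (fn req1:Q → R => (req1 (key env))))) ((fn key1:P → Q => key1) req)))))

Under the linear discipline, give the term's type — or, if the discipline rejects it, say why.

term : (P → Q) → ((P → Q) → Q) → ((R → R) → ((Q → R) → R) → Q → P) → Q → P
use counts: req (bound): 1×, key (bound): 1×, val (bound): 1×, env (bound): 1×, ctr (bound): 1×, acc (bound): 1×, req1 (bound): 1×, key1 (bound): 1×
order of uses: val, ctr, acc, req1, key, env, key1, req
typing: well-typed at (P → Q) → ((P → Q) → Q) → ((R → R) → ((Q → R) → R) → Q → P) → Q → P
summary: ordered ✗, linear ✓, affine ✓, relevant ✓, unrestricted ✓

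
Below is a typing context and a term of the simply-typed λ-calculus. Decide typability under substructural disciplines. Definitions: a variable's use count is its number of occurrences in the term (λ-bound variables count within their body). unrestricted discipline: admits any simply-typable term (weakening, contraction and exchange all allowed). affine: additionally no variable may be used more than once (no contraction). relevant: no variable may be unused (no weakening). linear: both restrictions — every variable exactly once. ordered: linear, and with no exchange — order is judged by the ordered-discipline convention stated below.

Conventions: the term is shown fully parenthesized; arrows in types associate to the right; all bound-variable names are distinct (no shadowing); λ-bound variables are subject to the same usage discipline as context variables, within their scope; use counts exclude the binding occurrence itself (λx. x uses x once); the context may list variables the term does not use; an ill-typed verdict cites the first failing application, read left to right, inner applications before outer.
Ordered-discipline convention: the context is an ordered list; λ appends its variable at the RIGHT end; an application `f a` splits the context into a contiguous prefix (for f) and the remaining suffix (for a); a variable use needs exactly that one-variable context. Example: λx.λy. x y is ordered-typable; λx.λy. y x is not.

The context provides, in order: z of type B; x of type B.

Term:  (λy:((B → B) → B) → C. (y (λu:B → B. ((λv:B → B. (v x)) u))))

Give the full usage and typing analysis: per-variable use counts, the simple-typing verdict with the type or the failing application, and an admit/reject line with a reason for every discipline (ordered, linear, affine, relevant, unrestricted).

counts: z ×0, x ×1, y (λ-bound) ×1, u (λ-bound) ×1, v (λ-bound) ×1
left-to-right use order: y, v, x, u
typing: ✓ — (((B → B) → B) → C) → C
ordered: ✗, unused: z — weakening required
linear: ✗, unused: z — weakening required
affine: ✓, at most one use each (z, x, y, u, v)
relevant: ✗, unused: z — weakening required
unrestricted: ✓, simply typable at (((B → B) → B) → C) → C; W, C, E all held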